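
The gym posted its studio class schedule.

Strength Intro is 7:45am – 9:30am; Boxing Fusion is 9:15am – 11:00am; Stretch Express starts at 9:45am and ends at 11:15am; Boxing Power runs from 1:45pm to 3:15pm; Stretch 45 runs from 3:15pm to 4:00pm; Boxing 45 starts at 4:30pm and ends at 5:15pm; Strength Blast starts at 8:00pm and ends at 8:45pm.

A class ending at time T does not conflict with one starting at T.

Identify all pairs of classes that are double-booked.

Boxing Fusion & Strength Intro, Boxing Fusion & Stretch Express

Check each pair: they overlap iff neither finishes before the other starts.
Sorted by start: Strength Intro, Boxing Fusion, Stretch Express, Boxing Power, Stretch 45, Boxing 45, Strength Blast.
Boxing Fusion starts before Strength Intro ends → Strength Intro and Boxing Fusion overlap.
Stretch Express starts after Strength Intro ends — done with Strength Intro.
Stretch Express starts before Boxing Fusion ends → Boxing Fusion and Stretch Express overlap.
Boxing Power starts after Boxing Fusion ends — done with Boxing Fusion.
Boxing Power starts after Stretch Express ends — done with Stretch Express.
Stretch 45 starts exactly when Boxing Power ends (back-to-back, no overlap) — done with Boxing Power.
Boxing 45 starts after Stretch 45 ends — done with Stretch 45.
Strength Blast starts after Boxing 45 ends.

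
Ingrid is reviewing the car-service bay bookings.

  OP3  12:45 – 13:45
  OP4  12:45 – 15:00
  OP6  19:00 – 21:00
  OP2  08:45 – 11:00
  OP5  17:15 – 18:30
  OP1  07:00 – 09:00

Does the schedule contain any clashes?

Yes

Two intervals overlap when each starts before the other ends.
Sorted by start: OP1, OP2, OP3, OP4, OP5, OP6.
OP2 starts before OP1 ends → OP1 and OP2 overlap.
That's a conflict, so the schedule is not conflict-free.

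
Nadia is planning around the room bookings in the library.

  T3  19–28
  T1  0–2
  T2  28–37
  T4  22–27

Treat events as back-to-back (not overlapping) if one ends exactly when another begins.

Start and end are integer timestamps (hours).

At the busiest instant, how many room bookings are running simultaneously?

Sort all start/end points and keep a running count:
0 start T1 → 1
2 end T1 → 0
19 start T3 → 1
22 start T4 → 2
27 end T4 → 1
28 end T3 → 0
28 start T2 → 1
37 end T2 → 0
Peak is 2, at 22 (T3, T4).

2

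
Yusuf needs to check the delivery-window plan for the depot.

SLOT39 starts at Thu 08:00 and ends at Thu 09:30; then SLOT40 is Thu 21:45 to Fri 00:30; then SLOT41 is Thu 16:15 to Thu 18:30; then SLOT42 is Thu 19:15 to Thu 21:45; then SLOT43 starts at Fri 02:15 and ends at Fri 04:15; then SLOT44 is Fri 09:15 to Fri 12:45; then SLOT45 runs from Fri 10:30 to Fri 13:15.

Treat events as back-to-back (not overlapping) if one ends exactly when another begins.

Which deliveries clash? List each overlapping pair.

SLOT44 & SLOT45

Sorted by start: SLOT39, SLOT41, SLOT42, SLOT40, SLOT43, SLOT44, SLOT45.
SLOT41 starts after SLOT39 ends; SLOT39 is clear from here.
SLOT42 starts after SLOT41 ends; SLOT41 is clear from here.
SLOT40 starts exactly when SLOT42 ends (back-to-back, no overlap); SLOT42 is clear from here.
SLOT43 starts after SLOT40 ends; SLOT40 is clear from here.
SLOT44 starts after SLOT43 ends; SLOT43 is clear from here.
SLOT45 starts before SLOT44 ends → SLOT44 and SLOT45 overlap.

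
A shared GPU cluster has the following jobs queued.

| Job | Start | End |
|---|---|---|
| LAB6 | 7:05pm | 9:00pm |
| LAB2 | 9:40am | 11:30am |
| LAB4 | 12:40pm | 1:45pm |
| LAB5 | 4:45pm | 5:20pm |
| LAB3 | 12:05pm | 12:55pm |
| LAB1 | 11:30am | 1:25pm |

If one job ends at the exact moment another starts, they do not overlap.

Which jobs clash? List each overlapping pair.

LAB1 & LAB3, LAB1 & LAB4, LAB3 & LAB4

Sorted by start: LAB2, LAB1, LAB3, LAB4, LAB5, LAB6.
LAB1 starts exactly when LAB2 ends (back-to-back, no overlap) — done with LAB2.
LAB3 starts before LAB1 ends → LAB1 and LAB3 overlap.
LAB4 starts before LAB1 ends → LAB1 and LAB4 overlap.
LAB5 starts after LAB1 ends — done with LAB1.
LAB4 starts before LAB3 ends → LAB3 and LAB4 overlap.
LAB5 starts after LAB3 ends — done with LAB3.
LAB5 starts after LAB4 ends — done with LAB4.
LAB6 starts after LAB5 ends.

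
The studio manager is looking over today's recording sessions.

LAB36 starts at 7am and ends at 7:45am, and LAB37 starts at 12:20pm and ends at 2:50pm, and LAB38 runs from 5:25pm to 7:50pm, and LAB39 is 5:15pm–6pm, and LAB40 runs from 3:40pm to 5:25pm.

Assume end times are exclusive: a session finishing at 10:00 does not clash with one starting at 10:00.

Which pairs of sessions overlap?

LAB38 & LAB39, LAB39 & LAB40

Sorted by start: LAB36, LAB37, LAB40, LAB39, LAB38.
LAB37 starts after LAB36 ends — done with LAB36.
LAB40 starts after LAB37 ends — done with LAB37.
LAB39 starts before LAB40 ends → LAB40 and LAB39 overlap.
LAB38 starts exactly when LAB40 ends (back-to-back, no overlap).
LAB38 starts before LAB39 ends → LAB39 and LAB38 overlap.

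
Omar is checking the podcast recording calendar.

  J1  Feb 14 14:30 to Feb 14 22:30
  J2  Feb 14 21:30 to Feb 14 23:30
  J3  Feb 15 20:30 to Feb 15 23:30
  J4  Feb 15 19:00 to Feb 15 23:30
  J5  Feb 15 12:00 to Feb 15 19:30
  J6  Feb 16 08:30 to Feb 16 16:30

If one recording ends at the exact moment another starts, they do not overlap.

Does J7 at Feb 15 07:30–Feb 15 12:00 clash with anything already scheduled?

No — it doesn't clash with anything

J1: ends Feb 14 22:30 at or before J7 starts Feb 15 07:30 → clear.
J2: ends Feb 14 23:30 at or before J7 starts Feb 15 07:30 → clear.
J5: starts Feb 15 12:00 at or after J7 ends Feb 15 12:00 → clear.
J4: starts Feb 15 19:00 at or after J7 ends Feb 15 12:00 → clear.
J3: starts Feb 15 20:30 at or after J7 ends Feb 15 12:00 → clear.
J6: starts Feb 16 08:30 at or after J7 ends Feb 15 12:00 → clear.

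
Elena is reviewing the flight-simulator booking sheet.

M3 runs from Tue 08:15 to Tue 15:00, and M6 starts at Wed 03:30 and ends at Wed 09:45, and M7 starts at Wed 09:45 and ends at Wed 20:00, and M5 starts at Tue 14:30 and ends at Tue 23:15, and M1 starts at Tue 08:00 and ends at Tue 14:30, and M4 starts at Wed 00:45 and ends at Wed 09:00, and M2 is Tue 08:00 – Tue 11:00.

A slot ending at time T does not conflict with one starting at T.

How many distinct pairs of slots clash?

Sorted by start: M1, M2, M3, M5, M4, M6, M7.
M2 starts before M1 ends → M1 and M2 overlap.
M3 starts before M1 ends → M1 and M3 overlap.
M5 starts exactly when M1 ends (back-to-back, no overlap), so M1 has no further overlaps.
M3 starts before M2 ends → M2 and M3 overlap.
M5 starts after M2 ends, so M2 has no further overlaps.
M5 starts before M3 ends → M3 and M5 overlap.
M4 starts after M3 ends, so M3 has no further overlaps.
M4 starts after M5 ends, so M5 has no further overlaps.
M6 starts before M4 ends → M4 and M6 overlap.
M7 starts after M4 ends.
M7 starts exactly when M6 ends (back-to-back, no overlap).
Overlapping pairs: M1 & M2, M1 & M3, M2 & M3, M3 & M5, M4 & M6 — 5 in total.

5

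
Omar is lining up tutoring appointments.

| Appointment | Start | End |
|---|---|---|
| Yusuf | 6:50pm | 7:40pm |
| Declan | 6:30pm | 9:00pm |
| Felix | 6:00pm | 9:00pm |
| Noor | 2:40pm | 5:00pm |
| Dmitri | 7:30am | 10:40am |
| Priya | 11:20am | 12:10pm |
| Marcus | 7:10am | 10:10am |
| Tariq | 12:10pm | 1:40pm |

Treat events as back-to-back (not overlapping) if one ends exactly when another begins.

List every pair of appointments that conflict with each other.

Sorted by start: Marcus, Dmitri, Priya, Tariq, Noor, Felix, Declan, Yusuf.
Dmitri starts before Marcus ends → Marcus and Dmitri overlap.
Priya starts after Marcus ends — done with Marcus.
Priya starts after Dmitri ends — done with Dmitri.
Tariq starts exactly when Priya ends (back-to-back, no overlap) — done with Priya.
Noor starts after Tariq ends — done with Tariq.
Felix starts after Noor ends — done with Noor.
Declan starts before Felix ends → Felix and Declan overlap.
Yusuf starts before Felix ends → Felix and Yusuf overlap.
Yusuf starts before Declan ends → Declan and Yusuf overlap.

Declan & Felix, Declan & Yusuf, Dmitri & Marcus, Felix & Yusuf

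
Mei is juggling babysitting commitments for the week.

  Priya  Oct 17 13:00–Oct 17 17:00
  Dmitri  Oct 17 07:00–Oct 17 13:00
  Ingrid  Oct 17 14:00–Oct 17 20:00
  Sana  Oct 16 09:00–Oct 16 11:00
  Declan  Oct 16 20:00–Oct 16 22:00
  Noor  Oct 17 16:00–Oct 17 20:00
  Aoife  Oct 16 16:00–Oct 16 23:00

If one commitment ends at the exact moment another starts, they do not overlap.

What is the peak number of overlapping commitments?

3

Walk through starts and ends in time order (an end at T is processed before a start at T):
Oct 16 09:00 start Sana → 1
Oct 16 11:00 end Sana → 0
Oct 16 16:00 start Aoife → 1
Oct 16 20:00 start Declan → 2
Oct 16 22:00 end Declan → 1
Oct 16 23:00 end Aoife → 0
Oct 17 07:00 start Dmitri → 1
Oct 17 13:00 end Dmitri → 0
Oct 17 13:00 start Priya → 1
Oct 17 14:00 start Ingrid → 2
Oct 17 16:00 start Noor → 3
Oct 17 17:00 end Priya → 2
Oct 17 20:00 end Ingrid → 1
Oct 17 20:00 end Noor → 0
Peak is 3, at Oct 17 16:00 (Ingrid, Noor, Priya).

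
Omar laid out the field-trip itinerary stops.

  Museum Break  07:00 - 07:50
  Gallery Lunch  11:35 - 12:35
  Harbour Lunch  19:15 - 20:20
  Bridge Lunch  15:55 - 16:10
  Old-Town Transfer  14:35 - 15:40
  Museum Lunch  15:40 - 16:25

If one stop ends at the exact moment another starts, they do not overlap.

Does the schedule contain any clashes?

Sorted by start: Museum Break, Gallery Lunch, Old-Town Transfer, Museum Lunch, Bridge Lunch, Harbour Lunch.
Gallery Lunch starts after Museum Break ends; Museum Break is clear from here.
Old-Town Transfer starts after Gallery Lunch ends; Gallery Lunch is clear from here.
Museum Lunch starts exactly when Old-Town Transfer ends (back-to-back, no overlap); Old-Town Transfer is clear from here.
Bridge Lunch starts before Museum Lunch ends → Museum Lunch and Bridge Lunch overlap.
That's a conflict, so the schedule is not conflict-free.

Yes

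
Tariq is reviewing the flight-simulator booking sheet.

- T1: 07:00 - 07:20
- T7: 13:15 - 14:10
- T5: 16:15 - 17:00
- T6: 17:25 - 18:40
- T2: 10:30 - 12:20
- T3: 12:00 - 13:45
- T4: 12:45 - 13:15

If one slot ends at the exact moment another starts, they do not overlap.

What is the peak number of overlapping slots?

Sort all start/end points and keep a running count:
07:00 start T1 → 1
07:20 end T1 → 0
10:30 start T2 → 1
12:00 start T3 → 2
12:20 end T2 → 1
12:45 start T4 → 2
13:15 end T4 → 1
13:15 start T7 → 2
13:45 end T3 → 1
14:10 end T7 → 0
16:15 start T5 → 1
17:00 end T5 → 0
17:25 start T6 → 1
18:40 end T6 → 0
Peak is 2, at 12:00 (T2, T3).

2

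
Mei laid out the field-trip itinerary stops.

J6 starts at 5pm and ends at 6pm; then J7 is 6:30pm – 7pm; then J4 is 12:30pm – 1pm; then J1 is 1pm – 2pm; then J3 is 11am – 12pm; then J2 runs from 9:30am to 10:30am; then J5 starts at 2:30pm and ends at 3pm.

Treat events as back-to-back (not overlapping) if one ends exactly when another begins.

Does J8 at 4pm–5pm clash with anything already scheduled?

No — it doesn't clash with anything

J2: ends 10:30am at or before J8 starts 4pm → clear.
J3: ends 12pm at or before J8 starts 4pm → clear.
J4: ends 1pm at or before J8 starts 4pm → clear.
J1: ends 2pm at or before J8 starts 4pm → clear.
J5: ends 3pm at or before J8 starts 4pm → clear.
J6: starts 5pm at or after J8 ends 5pm → clear.
J7: starts 6:30pm at or after J8 ends 5pm → clear.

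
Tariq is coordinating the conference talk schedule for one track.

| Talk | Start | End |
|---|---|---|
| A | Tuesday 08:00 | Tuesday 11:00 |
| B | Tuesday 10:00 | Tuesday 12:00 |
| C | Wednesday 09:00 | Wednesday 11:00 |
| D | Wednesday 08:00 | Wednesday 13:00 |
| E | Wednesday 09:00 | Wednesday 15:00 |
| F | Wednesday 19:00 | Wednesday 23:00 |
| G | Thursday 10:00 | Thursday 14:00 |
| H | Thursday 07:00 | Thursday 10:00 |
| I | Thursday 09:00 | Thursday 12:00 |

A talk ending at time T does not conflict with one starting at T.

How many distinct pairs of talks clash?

6

Check each pair: they overlap iff neither finishes before the other starts.
Sorted by start: A, B, D, C, E, F, H, I, G.
B starts before A ends → A and B overlap.
D starts after A ends, so A has no further overlaps.
D starts after B ends, so B has no further overlaps.
C starts before D ends → D and C overlap.
E starts before D ends → D and E overlap.
F starts after D ends, so D has no further overlaps.
E starts before C ends → C and E overlap.
F starts after C ends, so C has no further overlaps.
F starts after E ends, so E has no further overlaps.
H starts after F ends, so F has no further overlaps.
I starts before H ends → H and I overlap.
G starts exactly when H ends (back-to-back, no overlap).
G starts before I ends → I and G overlap.
Overlapping pairs: A & B, C & D, C & E, D & E, G & I, H & I — 6 in total.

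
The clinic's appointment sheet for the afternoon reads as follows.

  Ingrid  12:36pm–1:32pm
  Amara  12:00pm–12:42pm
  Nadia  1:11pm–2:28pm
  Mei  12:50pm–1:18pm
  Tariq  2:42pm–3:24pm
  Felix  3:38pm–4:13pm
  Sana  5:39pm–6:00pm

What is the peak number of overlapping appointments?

3

Sort all start/end points and keep a running count:
12:00pm start Amara → 1
12:36pm start Ingrid → 2
12:42pm end Amara → 1
12:50pm start Mei → 2
1:11pm start Nadia → 3
1:18pm end Mei → 2
1:32pm end Ingrid → 1
2:28pm end Nadia → 0
2:42pm start Tariq → 1
3:24pm end Tariq → 0
3:38pm start Felix → 1
4:13pm end Felix → 0
5:39pm start Sana → 1
6:00pm end Sana → 0
Peak is 3, at 1:11pm (Ingrid, Mei, Nadia).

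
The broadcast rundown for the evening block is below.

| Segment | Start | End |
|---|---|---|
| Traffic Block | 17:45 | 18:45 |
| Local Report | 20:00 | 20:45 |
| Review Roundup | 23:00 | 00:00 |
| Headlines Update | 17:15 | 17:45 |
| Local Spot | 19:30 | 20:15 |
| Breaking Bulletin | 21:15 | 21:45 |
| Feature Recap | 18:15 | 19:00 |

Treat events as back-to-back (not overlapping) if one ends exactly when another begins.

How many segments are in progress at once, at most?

Sort all start/end points and keep a running count:
17:15 start Headlines Update → 1
17:45 end Headlines Update → 0
17:45 start Traffic Block → 1
18:15 start Feature Recap → 2
18:45 end Traffic Block → 1
19:00 end Feature Recap → 0
19:30 start Local Spot → 1
20:00 start Local Report → 2
20:15 end Local Spot → 1
20:45 end Local Report → 0
21:15 start Breaking Bulletin → 1
21:45 end Breaking Bulletin → 0
23:00 start Review Roundup → 1
00:00 end Review Roundup → 0
Peak is 2, at 18:15 (Feature Recap, Traffic Block).

2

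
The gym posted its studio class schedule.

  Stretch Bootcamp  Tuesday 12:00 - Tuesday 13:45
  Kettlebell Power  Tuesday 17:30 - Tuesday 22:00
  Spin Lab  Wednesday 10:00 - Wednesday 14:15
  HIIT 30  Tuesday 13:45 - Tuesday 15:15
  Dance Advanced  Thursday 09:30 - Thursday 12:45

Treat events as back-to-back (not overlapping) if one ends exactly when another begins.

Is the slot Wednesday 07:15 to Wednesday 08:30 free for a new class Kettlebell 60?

Stretch Bootcamp: ends Tuesday 13:45 at or before Kettlebell 60 starts Wednesday 07:15 → clear.
HIIT 30: ends Tuesday 15:15 at or before Kettlebell 60 starts Wednesday 07:15 → clear.
Kettlebell Power: ends Tuesday 22:00 at or before Kettlebell 60 starts Wednesday 07:15 → clear.
Spin Lab: starts Wednesday 10:00 at or after Kettlebell 60 ends Wednesday 08:30 → clear.
Dance Advanced: starts Thursday 09:30 at or after Kettlebell 60 ends Wednesday 08:30 → clear.

Yes — the slot is free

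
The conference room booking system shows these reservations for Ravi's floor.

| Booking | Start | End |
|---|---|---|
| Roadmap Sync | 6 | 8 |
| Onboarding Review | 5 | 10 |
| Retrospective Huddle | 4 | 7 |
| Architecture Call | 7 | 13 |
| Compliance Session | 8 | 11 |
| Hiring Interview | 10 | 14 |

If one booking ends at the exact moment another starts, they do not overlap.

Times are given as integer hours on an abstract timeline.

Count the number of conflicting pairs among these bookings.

9

Two intervals overlap when each starts before the other ends.
Sorted by start: Retrospective Huddle, Onboarding Review, Roadmap Sync, Architecture Call, Compliance Session, Hiring Interview.
Onboarding Review starts before Retrospective Huddle ends → Retrospective Huddle and Onboarding Review overlap.
Roadmap Sync starts before Retrospective Huddle ends → Retrospective Huddle and Roadmap Sync overlap.
Architecture Call starts exactly when Retrospective Huddle ends (back-to-back, no overlap) — done with Retrospective Huddle.
Roadmap Sync starts before Onboarding Review ends → Onboarding Review and Roadmap Sync overlap.
Architecture Call starts before Onboarding Review ends → Onboarding Review and Architecture Call overlap.
Compliance Session starts before Onboarding Review ends → Onboarding Review and Compliance Session overlap.
Hiring Interview starts exactly when Onboarding Review ends (back-to-back, no overlap).
Architecture Call starts before Roadmap Sync ends → Roadmap Sync and Architecture Call overlap.
Compliance Session starts exactly when Roadmap Sync ends (back-to-back, no overlap) — done with Roadmap Sync.
Compliance Session starts before Architecture Call ends → Architecture Call and Compliance Session overlap.
Hiring Interview starts before Architecture Call ends → Architecture Call and Hiring Interview overlap.
Hiring Interview starts before Compliance Session ends → Compliance Session and Hiring Interview overlap.
Overlapping pairs: Architecture Call & Compliance Session, Architecture Call & Hiring Interview, Architecture Call & Onboarding Review, Architecture Call & Roadmap Sync, Compliance Session & Hiring Interview, Compliance Session & Onboarding Review, Onboarding Review & Retrospective Huddle, Onboarding Review & Roadmap Sync, Retrospective Huddle & Roadmap Sync — 9 in total.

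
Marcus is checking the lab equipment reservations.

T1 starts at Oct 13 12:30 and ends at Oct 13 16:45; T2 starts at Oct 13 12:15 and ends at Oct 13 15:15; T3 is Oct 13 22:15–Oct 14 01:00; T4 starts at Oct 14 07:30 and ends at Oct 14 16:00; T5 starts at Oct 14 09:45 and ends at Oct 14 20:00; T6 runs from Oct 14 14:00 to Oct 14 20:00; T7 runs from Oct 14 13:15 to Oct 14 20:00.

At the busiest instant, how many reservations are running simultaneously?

4

Sweep the timeline, counting +1 at each start and −1 at each end (ends before starts at a tie):
Oct 13 12:15 start T2 → 1
Oct 13 12:30 start T1 → 2
Oct 13 15:15 end T2 → 1
Oct 13 16:45 end T1 → 0
Oct 13 22:15 start T3 → 1
Oct 14 01:00 end T3 → 0
Oct 14 07:30 start T4 → 1
Oct 14 09:45 start T5 → 2
Oct 14 13:15 start T7 → 3
Oct 14 14:00 start T6 → 4
Oct 14 16:00 end T4 → 3
Oct 14 20:00 end T5 → 2
Oct 14 20:00 end T6 → 1
Oct 14 20:00 end T7 → 0
Peak is 4, at Oct 14 14:00 (T4, T5, T6, T7).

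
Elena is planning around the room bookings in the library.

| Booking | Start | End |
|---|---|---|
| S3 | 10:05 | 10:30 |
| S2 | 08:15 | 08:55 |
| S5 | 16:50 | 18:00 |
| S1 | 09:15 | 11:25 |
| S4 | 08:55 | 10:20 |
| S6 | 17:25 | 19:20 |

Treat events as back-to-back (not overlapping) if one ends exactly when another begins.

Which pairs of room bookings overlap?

S1 & S3, S1 & S4, S3 & S4, S5 & S6

Sorted by start: S2, S4, S1, S3, S5, S6.
S4 starts exactly when S2 ends (back-to-back, no overlap), so nothing later overlaps S2 either.
S1 starts before S4 ends → S4 and S1 overlap.
S3 starts before S4 ends → S4 and S3 overlap.
S5 starts after S4 ends, so nothing later overlaps S4 either.
S3 starts before S1 ends → S1 and S3 overlap.
S5 starts after S1 ends, so nothing later overlaps S1 either.
S5 starts after S3 ends, so nothing later overlaps S3 either.
S6 starts before S5 ends → S5 and S6 overlap.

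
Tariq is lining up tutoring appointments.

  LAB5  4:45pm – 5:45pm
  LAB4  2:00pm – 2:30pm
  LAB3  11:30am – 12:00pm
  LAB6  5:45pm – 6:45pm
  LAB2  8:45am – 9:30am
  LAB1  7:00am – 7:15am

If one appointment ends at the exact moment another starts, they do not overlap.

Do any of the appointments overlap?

Sorted by start: LAB1, LAB2, LAB3, LAB4, LAB5, LAB6.
LAB2 starts after LAB1 ends; LAB1 is clear from here.
LAB3 starts after LAB2 ends; LAB2 is clear from here.
LAB4 starts after LAB3 ends; LAB3 is clear from here.
LAB5 starts after LAB4 ends; LAB4 is clear from here.
LAB6 starts exactly when LAB5 ends (back-to-back, no overlap).
Every pair is clear; the schedule has no overlaps.

No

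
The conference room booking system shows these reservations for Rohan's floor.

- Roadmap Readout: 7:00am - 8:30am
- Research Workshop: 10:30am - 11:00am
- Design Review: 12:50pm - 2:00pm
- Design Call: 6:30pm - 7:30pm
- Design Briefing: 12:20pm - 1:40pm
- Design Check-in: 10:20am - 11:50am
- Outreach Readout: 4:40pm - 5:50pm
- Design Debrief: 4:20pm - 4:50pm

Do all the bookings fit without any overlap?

Sorted by start: Roadmap Readout, Design Check-in, Research Workshop, Design Briefing, Design Review, Design Debrief, Outreach Readout, Design Call.
Design Check-in starts after Roadmap Readout ends, so Roadmap Readout has no further overlaps.
Research Workshop starts before Design Check-in ends → Design Check-in and Research Workshop overlap.
That's a conflict, so the schedule is not conflict-free.

No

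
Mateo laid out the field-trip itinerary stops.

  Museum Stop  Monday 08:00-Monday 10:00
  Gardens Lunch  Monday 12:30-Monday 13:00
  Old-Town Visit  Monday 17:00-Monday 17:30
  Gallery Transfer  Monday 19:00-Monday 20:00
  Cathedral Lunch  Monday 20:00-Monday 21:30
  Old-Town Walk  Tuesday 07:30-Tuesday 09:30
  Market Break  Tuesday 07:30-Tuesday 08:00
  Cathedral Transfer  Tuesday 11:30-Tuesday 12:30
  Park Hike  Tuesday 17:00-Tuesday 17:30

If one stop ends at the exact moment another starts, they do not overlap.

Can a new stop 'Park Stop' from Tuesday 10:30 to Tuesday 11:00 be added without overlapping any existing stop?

Yes — the slot is free

Museum Stop: ends Monday 10:00 at or before Park Stop starts Tuesday 10:30 → clear.
Gardens Lunch: ends Monday 13:00 at or before Park Stop starts Tuesday 10:30 → clear.
Old-Town Visit: ends Monday 17:30 at or before Park Stop starts Tuesday 10:30 → clear.
Gallery Transfer: ends Monday 20:00 at or before Park Stop starts Tuesday 10:30 → clear.
Cathedral Lunch: ends Monday 21:30 at or before Park Stop starts Tuesday 10:30 → clear.
Old-Town Walk: ends Tuesday 09:30 at or before Park Stop starts Tuesday 10:30 → clear.
Market Break: ends Tuesday 08:00 at or before Park Stop starts Tuesday 10:30 → clear.
Cathedral Transfer: starts Tuesday 11:30 at or after Park Stop ends Tuesday 11:00 → clear.
Park Hike: starts Tuesday 17:00 at or after Park Stop ends Tuesday 11:00 → clear.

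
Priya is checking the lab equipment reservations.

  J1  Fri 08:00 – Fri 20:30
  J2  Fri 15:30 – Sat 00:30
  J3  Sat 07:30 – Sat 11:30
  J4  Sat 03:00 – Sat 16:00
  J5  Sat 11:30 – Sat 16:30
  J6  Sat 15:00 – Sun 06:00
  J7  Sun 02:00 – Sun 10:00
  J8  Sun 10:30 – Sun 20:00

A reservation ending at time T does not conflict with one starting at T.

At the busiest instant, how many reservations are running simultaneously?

3

Sweep the timeline, counting +1 at each start and −1 at each end (ends before starts at a tie):
Fri 08:00 start J1 → 1
Fri 15:30 start J2 → 2
Fri 20:30 end J1 → 1
Sat 00:30 end J2 → 0
Sat 03:00 start J4 → 1
Sat 07:30 start J3 → 2
Sat 11:30 end J3 → 1
Sat 11:30 start J5 → 2
Sat 15:00 start J6 → 3
Sat 16:00 end J4 → 2
Sat 16:30 end J5 → 1
Sun 02:00 start J7 → 2
Sun 06:00 end J6 → 1
Sun 10:00 end J7 → 0
Sun 10:30 start J8 → 1
Sun 20:00 end J8 → 0
Peak is 3, at Sat 15:00 (J4, J5, J6).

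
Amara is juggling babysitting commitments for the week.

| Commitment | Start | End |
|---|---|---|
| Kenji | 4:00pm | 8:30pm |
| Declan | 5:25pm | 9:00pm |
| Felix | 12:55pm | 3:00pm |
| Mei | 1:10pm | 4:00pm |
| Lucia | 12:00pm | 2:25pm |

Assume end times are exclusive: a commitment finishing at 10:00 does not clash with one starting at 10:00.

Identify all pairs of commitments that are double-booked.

Sorted by start: Lucia, Felix, Mei, Kenji, Declan.
Felix starts before Lucia ends → Lucia and Felix overlap.
Mei starts before Lucia ends → Lucia and Mei overlap.
Kenji starts after Lucia ends; Lucia is clear from here.
Mei starts before Felix ends → Felix and Mei overlap.
Kenji starts after Felix ends; Felix is clear from here.
Kenji starts exactly when Mei ends (back-to-back, no overlap); Mei is clear from here.
Declan starts before Kenji ends → Kenji and Declan overlap.

Declan & Kenji, Felix & Lucia, Felix & Mei, Lucia & Mei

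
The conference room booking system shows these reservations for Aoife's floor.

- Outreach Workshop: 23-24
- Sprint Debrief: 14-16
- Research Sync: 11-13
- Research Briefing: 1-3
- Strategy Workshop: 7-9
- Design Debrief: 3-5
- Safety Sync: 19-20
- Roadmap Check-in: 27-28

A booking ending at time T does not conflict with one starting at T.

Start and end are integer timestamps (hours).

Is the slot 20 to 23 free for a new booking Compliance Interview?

Yes — the slot is free

Research Briefing: ends 3 at or before Compliance Interview starts 20 → clear.
Design Debrief: ends 5 at or before Compliance Interview starts 20 → clear.
Strategy Workshop: ends 9 at or before Compliance Interview starts 20 → clear.
Research Sync: ends 13 at or before Compliance Interview starts 20 → clear.
Sprint Debrief: ends 16 at or before Compliance Interview starts 20 → clear.
Safety Sync: ends 20 at or before Compliance Interview starts 20 → clear.
Outreach Workshop: starts 23 at or after Compliance Interview ends 23 → clear.
Roadmap Check-in: starts 27 at or after Compliance Interview ends 23 → clear.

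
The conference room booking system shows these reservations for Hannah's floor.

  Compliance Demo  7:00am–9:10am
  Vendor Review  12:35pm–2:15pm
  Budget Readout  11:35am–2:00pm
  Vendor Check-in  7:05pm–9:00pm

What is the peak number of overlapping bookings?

2

Sort all start/end points and keep a running count:
7:00am start Compliance Demo → 1
9:10am end Compliance Demo → 0
11:35am start Budget Readout → 1
12:35pm start Vendor Review → 2
2:00pm end Budget Readout → 1
2:15pm end Vendor Review → 0
7:05pm start Vendor Check-in → 1
9:00pm end Vendor Check-in → 0
Peak is 2, at 12:35pm (Budget Readout, Vendor Review).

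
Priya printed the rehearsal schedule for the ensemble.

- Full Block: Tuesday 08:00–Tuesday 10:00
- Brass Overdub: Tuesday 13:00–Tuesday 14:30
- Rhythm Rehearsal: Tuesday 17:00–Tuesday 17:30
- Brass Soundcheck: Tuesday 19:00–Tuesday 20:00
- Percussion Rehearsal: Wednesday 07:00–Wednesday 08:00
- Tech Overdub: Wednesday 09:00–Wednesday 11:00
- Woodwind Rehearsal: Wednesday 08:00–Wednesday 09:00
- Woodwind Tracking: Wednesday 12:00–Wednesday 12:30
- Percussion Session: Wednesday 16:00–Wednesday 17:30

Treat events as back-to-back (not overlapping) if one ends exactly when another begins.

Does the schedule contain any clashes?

Sorted by start: Full Block, Brass Overdub, Rhythm Rehearsal, Brass Soundcheck, Percussion Rehearsal, Woodwind Rehearsal, Tech Overdub, Woodwind Tracking, Percussion Session.
Brass Overdub starts after Full Block ends, so Full Block has no further overlaps.
Rhythm Rehearsal starts after Brass Overdub ends, so Brass Overdub has no further overlaps.
Brass Soundcheck starts after Rhythm Rehearsal ends, so Rhythm Rehearsal has no further overlaps.
Percussion Rehearsal starts after Brass Soundcheck ends, so Brass Soundcheck has no further overlaps.
Woodwind Rehearsal starts exactly when Percussion Rehearsal ends (back-to-back, no overlap), so Percussion Rehearsal has no further overlaps.
Tech Overdub starts exactly when Woodwind Rehearsal ends (back-to-back, no overlap), so Woodwind Rehearsal has no further overlaps.
Woodwind Tracking starts after Tech Overdub ends, so Tech Overdub has no further overlaps.
Percussion Session starts after Woodwind Tracking ends.
Every pair is clear; the schedule has no overlaps.

No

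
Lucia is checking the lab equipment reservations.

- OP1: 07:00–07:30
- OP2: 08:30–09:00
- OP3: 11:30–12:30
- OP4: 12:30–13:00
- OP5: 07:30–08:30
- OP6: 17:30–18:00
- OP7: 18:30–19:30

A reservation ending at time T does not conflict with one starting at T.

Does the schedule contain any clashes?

No

Sorted by start: OP1, OP5, OP2, OP3, OP4, OP6, OP7.
OP5 starts exactly when OP1 ends (back-to-back, no overlap), so nothing later overlaps OP1 either.
OP2 starts exactly when OP5 ends (back-to-back, no overlap), so nothing later overlaps OP5 either.
OP3 starts after OP2 ends, so nothing later overlaps OP2 either.
OP4 starts exactly when OP3 ends (back-to-back, no overlap), so nothing later overlaps OP3 either.
OP6 starts after OP4 ends, so nothing later overlaps OP4 either.
OP7 starts after OP6 ends.
Every pair is clear; the schedule has no overlaps.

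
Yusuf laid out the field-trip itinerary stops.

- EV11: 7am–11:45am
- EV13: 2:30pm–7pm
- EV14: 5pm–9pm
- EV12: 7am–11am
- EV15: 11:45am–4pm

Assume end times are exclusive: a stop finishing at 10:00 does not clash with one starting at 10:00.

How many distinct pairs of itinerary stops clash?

3

Sorted by start: EV11, EV12, EV15, EV13, EV14.
EV12 starts before EV11 ends → EV11 and EV12 overlap.
EV15 starts exactly when EV11 ends (back-to-back, no overlap), so nothing later overlaps EV11 either.
EV15 starts after EV12 ends, so nothing later overlaps EV12 either.
EV13 starts before EV15 ends → EV15 and EV13 overlap.
EV14 starts after EV15 ends.
EV14 starts before EV13 ends → EV13 and EV14 overlap.
Overlapping pairs: EV11 & EV12, EV13 & EV14, EV13 & EV15 — 3 in total.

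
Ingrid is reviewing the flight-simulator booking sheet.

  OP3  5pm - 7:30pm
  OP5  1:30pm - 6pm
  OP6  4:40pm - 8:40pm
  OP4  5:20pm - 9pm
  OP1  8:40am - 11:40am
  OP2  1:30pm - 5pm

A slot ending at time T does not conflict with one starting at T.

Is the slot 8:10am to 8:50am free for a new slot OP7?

No — it overlaps OP1

OP1: starts 8:40am before OP7 ends 8:50am, and ends 11:40am after OP7 starts 8:10am → overlap.
OP2: starts 1:30pm at or after OP7 ends 8:50am → clear.
OP5: starts 1:30pm at or after OP7 ends 8:50am → clear.
OP6: starts 4:40pm at or after OP7 ends 8:50am → clear.
OP3: starts 5pm at or after OP7 ends 8:50am → clear.
OP4: starts 5:20pm at or after OP7 ends 8:50am → clear.
OP7 overlaps OP1.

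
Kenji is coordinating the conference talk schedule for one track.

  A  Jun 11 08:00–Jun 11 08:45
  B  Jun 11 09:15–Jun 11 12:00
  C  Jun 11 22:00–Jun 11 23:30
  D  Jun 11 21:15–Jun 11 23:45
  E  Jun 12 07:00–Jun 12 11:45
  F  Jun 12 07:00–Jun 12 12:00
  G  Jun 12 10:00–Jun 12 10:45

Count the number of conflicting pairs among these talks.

Sorted by start: A, B, D, C, E, F, G.
B starts after A ends; A is clear from here.
D starts after B ends; B is clear from here.
C starts before D ends → D and C overlap.
E starts after D ends; D is clear from here.
E starts after C ends; C is clear from here.
F starts before E ends → E and F overlap.
G starts before E ends → E and G overlap.
G starts before F ends → F and G overlap.
Overlapping pairs: C & D, E & F, E & G, F & G — 4 in total.

4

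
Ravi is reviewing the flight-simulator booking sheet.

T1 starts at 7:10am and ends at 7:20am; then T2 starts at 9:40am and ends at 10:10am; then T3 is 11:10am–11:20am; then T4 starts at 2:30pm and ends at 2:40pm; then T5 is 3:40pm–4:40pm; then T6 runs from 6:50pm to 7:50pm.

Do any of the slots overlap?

No

Sorted by start: T1, T2, T3, T4, T5, T6.
T2 starts after T1 ends — done with T1.
T3 starts after T2 ends — done with T2.
T4 starts after T3 ends — done with T3.
T5 starts after T4 ends — done with T4.
T6 starts after T5 ends.
Every pair is clear; the schedule has no overlaps.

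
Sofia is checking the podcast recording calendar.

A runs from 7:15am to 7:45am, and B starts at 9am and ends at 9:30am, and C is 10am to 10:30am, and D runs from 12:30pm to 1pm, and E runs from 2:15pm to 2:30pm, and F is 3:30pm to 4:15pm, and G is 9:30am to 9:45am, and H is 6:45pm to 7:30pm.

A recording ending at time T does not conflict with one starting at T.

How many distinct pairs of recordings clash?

0

Sorted by start: A, B, G, C, D, E, F, H.
B starts after A ends, so A has no further overlaps.
G starts exactly when B ends (back-to-back, no overlap), so B has no further overlaps.
C starts after G ends, so G has no further overlaps.
D starts after C ends, so C has no further overlaps.
E starts after D ends, so D has no further overlaps.
F starts after E ends, so E has no further overlaps.
H starts after F ends.
No pair overlaps.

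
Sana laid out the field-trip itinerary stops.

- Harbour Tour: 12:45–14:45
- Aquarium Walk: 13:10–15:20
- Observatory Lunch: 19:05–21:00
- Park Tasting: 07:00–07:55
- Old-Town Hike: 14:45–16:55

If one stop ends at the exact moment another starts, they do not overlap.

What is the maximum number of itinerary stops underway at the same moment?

Sweep the timeline, counting +1 at each start and −1 at each end (ends before starts at a tie):
07:00 start Park Tasting → 1
07:55 end Park Tasting → 0
12:45 start Harbour Tour → 1
13:10 start Aquarium Walk → 2
14:45 end Harbour Tour → 1
14:45 start Old-Town Hike → 2
15:20 end Aquarium Walk → 1
16:55 end Old-Town Hike → 0
19:05 start Observatory Lunch → 1
21:00 end Observatory Lunch → 0
Peak is 2, at 13:10 (Aquarium Walk, Harbour Tour).

2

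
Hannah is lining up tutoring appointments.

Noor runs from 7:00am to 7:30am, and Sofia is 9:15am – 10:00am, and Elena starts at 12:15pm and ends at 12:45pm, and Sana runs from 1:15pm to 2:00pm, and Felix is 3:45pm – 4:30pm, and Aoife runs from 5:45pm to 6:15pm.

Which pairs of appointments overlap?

none

Sorted by start: Noor, Sofia, Elena, Sana, Felix, Aoife.
Sofia starts after Noor ends; Noor is clear from here.
Elena starts after Sofia ends; Sofia is clear from here.
Sana starts after Elena ends; Elena is clear from here.
Felix starts after Sana ends; Sana is clear from here.
Aoife starts after Felix ends.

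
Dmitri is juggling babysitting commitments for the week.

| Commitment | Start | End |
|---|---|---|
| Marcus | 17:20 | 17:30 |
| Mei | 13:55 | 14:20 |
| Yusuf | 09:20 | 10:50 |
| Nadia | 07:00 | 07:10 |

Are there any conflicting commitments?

No

Two intervals overlap when each starts before the other ends.
Sorted by start: Nadia, Yusuf, Mei, Marcus.
Yusuf starts after Nadia ends — done with Nadia.
Mei starts after Yusuf ends — done with Yusuf.
Marcus starts after Mei ends.
Every pair is clear; the schedule has no overlaps.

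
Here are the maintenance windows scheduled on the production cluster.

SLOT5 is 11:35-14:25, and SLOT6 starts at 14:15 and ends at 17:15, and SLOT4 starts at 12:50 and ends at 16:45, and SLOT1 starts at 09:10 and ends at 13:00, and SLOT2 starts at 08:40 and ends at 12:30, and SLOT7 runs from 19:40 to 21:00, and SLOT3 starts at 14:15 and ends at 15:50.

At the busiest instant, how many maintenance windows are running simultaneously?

4

Sort all start/end points and keep a running count:
08:40 start SLOT2 → 1
09:10 start SLOT1 → 2
11:35 start SLOT5 → 3
12:30 end SLOT2 → 2
12:50 start SLOT4 → 3
13:00 end SLOT1 → 2
14:15 start SLOT3 → 3
14:15 start SLOT6 → 4
14:25 end SLOT5 → 3
15:50 end SLOT3 → 2
16:45 end SLOT4 → 1
17:15 end SLOT6 → 0
19:40 start SLOT7 → 1
21:00 end SLOT7 → 0
Peak is 4, at 14:15 (SLOT3, SLOT4, SLOT5, SLOT6).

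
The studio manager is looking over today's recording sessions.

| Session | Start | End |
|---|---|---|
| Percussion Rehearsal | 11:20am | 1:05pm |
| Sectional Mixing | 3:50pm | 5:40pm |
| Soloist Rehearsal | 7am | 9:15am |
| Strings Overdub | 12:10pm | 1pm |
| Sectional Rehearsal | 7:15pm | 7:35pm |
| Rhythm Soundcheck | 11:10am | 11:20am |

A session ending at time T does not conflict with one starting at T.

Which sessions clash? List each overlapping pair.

Check each pair: they overlap iff neither finishes before the other starts.
Sorted by start: Soloist Rehearsal, Rhythm Soundcheck, Percussion Rehearsal, Strings Overdub, Sectional Mixing, Sectional Rehearsal.
Rhythm Soundcheck starts after Soloist Rehearsal ends — done with Soloist Rehearsal.
Percussion Rehearsal starts exactly when Rhythm Soundcheck ends (back-to-back, no overlap) — done with Rhythm Soundcheck.
Strings Overdub starts before Percussion Rehearsal ends → Percussion Rehearsal and Strings Overdub overlap.
Sectional Mixing starts after Percussion Rehearsal ends — done with Percussion Rehearsal.
Sectional Mixing starts after Strings Overdub ends — done with Strings Overdub.
Sectional Rehearsal starts after Sectional Mixing ends.

Percussion Rehearsal & Strings Overdub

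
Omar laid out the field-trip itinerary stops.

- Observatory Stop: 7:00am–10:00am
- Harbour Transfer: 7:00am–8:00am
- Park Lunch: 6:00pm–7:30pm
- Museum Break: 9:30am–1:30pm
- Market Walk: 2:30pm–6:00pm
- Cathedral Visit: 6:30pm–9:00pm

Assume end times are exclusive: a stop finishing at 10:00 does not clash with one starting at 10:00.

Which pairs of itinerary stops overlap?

Cathedral Visit & Park Lunch, Harbour Transfer & Observatory Stop, Museum Break & Observatory Stop

Sorted by start: Observatory Stop, Harbour Transfer, Museum Break, Market Walk, Park Lunch, Cathedral Visit.
Harbour Transfer starts before Observatory Stop ends → Observatory Stop and Harbour Transfer overlap.
Museum Break starts before Observatory Stop ends → Observatory Stop and Museum Break overlap.
Market Walk starts after Observatory Stop ends — done with Observatory Stop.
Museum Break starts after Harbour Transfer ends — done with Harbour Transfer.
Market Walk starts after Museum Break ends — done with Museum Break.
Park Lunch starts exactly when Market Walk ends (back-to-back, no overlap) — done with Market Walk.
Cathedral Visit starts before Park Lunch ends → Park Lunch and Cathedral Visit overlap.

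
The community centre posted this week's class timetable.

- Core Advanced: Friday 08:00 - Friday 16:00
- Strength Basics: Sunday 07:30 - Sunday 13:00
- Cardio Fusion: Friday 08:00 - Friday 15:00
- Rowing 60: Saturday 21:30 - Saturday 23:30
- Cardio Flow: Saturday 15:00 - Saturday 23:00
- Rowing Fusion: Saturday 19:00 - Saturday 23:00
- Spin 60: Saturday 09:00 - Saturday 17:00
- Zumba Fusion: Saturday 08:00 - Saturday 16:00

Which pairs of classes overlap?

Cardio Flow & Rowing 60, Cardio Flow & Rowing Fusion, Cardio Flow & Spin 60, Cardio Flow & Zumba Fusion, Cardio Fusion & Core Advanced, Rowing 60 & Rowing Fusion, Spin 60 & Zumba Fusion

Two intervals overlap when each starts before the other ends.
Sorted by start: Cardio Fusion, Core Advanced, Zumba Fusion, Spin 60, Cardio Flow, Rowing Fusion, Rowing 60, Strength Basics.
Core Advanced starts before Cardio Fusion ends → Cardio Fusion and Core Advanced overlap.
Zumba Fusion starts after Cardio Fusion ends; Cardio Fusion is clear from here.
Zumba Fusion starts after Core Advanced ends; Core Advanced is clear from here.
Spin 60 starts before Zumba Fusion ends → Zumba Fusion and Spin 60 overlap.
Cardio Flow starts before Zumba Fusion ends → Zumba Fusion and Cardio Flow overlap.
Rowing Fusion starts after Zumba Fusion ends; Zumba Fusion is clear from here.
Cardio Flow starts before Spin 60 ends → Spin 60 and Cardio Flow overlap.
Rowing Fusion starts after Spin 60 ends; Spin 60 is clear from here.
Rowing Fusion starts before Cardio Flow ends → Cardio Flow and Rowing Fusion overlap.
Rowing 60 starts before Cardio Flow ends → Cardio Flow and Rowing 60 overlap.
Strength Basics starts after Cardio Flow ends.
Rowing 60 starts before Rowing Fusion ends → Rowing Fusion and Rowing 60 overlap.
Strength Basics starts after Rowing Fusion ends.
Strength Basics starts after Rowing 60 ends.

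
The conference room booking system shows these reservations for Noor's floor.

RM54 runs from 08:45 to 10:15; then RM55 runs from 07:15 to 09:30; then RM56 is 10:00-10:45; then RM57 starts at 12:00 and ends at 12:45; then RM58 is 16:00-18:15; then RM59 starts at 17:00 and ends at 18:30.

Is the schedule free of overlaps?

Check each pair: they overlap iff neither finishes before the other starts.
Sorted by start: RM55, RM54, RM56, RM57, RM58, RM59.
RM54 starts before RM55 ends → RM55 and RM54 overlap.
That's a conflict, so the schedule is not conflict-free.

No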